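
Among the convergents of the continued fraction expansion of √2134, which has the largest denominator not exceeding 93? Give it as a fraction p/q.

√2134 = [46; 5, 8, 5, 92, …] (period length 4).
Convergents:
  p_0/q_0 = 46/1
  p_1/q_1 = 231/5
  p_2/q_2 = 1894/41
  p_3/q_3 = 9701/210
q_2 = 41 ≤ 93 < 210 = q_3, so the answer is 1894/41.

1894/41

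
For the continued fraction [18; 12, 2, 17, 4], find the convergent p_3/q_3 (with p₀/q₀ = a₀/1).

Using pₖ = aₖpₖ₋₁ + pₖ₋₂, qₖ = aₖqₖ₋₁ + qₖ₋₂ (with p₋₁=1, p₋₂=0, q₋₁=0, q₋₂=1):
  k=0: a=18, p=18, q=1
  k=1: a=12, p=217, q=12
  k=2: a=2, p=452, q=25
  k=3: a=17, p=7901, q=437

7901/437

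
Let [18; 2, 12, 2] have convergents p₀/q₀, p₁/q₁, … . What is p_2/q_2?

462/25

Using pₖ = aₖpₖ₋₁ + pₖ₋₂, qₖ = aₖqₖ₋₁ + qₖ₋₂ (with p₋₁=1, p₋₂=0, q₋₁=0, q₋₂=1):
  k=0: a=18, p=18, q=1
  k=1: a=2, p=37, q=2
  k=2: a=12, p=462, q=25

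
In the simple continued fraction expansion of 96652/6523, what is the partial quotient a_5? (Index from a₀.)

4

96652 = 14·6523 + 5330   →  a_0 = 14
6523 = 1·5330 + 1193   →  a_1 = 1
5330 = 4·1193 + 558   →  a_2 = 4
1193 = 2·558 + 77   →  a_3 = 2
558 = 7·77 + 19   →  a_4 = 7
77 = 4·19 + 1   →  a_5 = 4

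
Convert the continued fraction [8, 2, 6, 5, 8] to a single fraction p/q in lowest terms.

4646/549

Using pₖ = aₖpₖ₋₁ + pₖ₋₂ and qₖ = aₖqₖ₋₁ + qₖ₋₂:
  k=0: a=8, p=8, q=1
  k=1: a=2, p=17, q=2
  k=2: a=6, p=110, q=13
  k=3: a=5, p=567, q=67
  k=4: a=8, p=4646, q=549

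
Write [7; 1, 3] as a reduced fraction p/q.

Fold from the inside: start with 3/1.
  1 + 1/3 = 4/3
  7 + 3/4 = 31/4

31/4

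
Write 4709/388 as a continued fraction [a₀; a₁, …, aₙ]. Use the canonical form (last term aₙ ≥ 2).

4709 = 12×388 + 53
388 = 7×53 + 17
53 = 3×17 + 2
17 = 8×2 + 1
2 = 2×1 + 0  (stop)
So 4709/388 = [12; 7, 3, 8, 2].

[12; 7, 3, 8, 2]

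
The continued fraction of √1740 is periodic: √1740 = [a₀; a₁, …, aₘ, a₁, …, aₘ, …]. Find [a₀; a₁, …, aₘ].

a₀ = ⌊√1740⌋ = 41.
With m₀=0, d₀=1 and mₖ₊₁ = dₖaₖ − mₖ, dₖ₊₁ = (n − mₖ₊₁²)/dₖ, aₖ₊₁ = ⌊(a₀+mₖ₊₁)/dₖ₊₁⌋:
  k=1: m=41, d=59, a=1
  k=2: m=18, d=24, a=2
  k=3: m=30, d=35, a=2
  k=4: m=40, d=4, a=20
  k=5: m=40, d=35, a=2
  k=6: m=30, d=24, a=2
  k=7: m=18, d=59, a=1
  k=8: m=41, d=1, a=82
d=1 and a=2a₀=82 at k=8, so the next step gives (m, d) = (41, 59) again — its k=1 value — and the period has length 8.

[41; 1, 2, 2, 20, 2, 2, 1, 82]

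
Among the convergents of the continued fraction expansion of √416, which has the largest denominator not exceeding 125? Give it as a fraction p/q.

2060/101

√416 = [20; 2, 1, 1, 9, 1, 1, 2, 40, …] (period length 8).
Convergents:
  p_0/q_0 = 20/1
  p_1/q_1 = 41/2
  p_2/q_2 = 61/3
  p_3/q_3 = 102/5
  p_4/q_4 = 979/48
  p_5/q_5 = 1081/53
  p_6/q_6 = 2060/101
  p_7/q_7 = 5201/255
q_6 = 101 ≤ 125 < 255 = q_7, so the answer is 2060/101.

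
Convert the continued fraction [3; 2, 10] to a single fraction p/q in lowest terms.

Fold from the inside: start with 10/1.
  2 + 1/10 = 21/10
  3 + 10/21 = 73/21

73/21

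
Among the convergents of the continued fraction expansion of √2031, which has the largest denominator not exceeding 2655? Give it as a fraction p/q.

√2031 = [45; 15, 90, …] (period length 2).
Convergents:
  p_0/q_0 = 45/1
  p_1/q_1 = 676/15
  p_2/q_2 = 60885/1351
  p_3/q_3 = 913951/20280
q_2 = 1351 ≤ 2655 < 20280 = q_3, so the answer is 60885/1351.

60885/1351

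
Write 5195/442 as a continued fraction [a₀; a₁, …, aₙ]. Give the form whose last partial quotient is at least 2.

[11; 1, 3, 18, 6]

5195 = 11×442 + 333
442 = 1×333 + 109
333 = 3×109 + 6
109 = 18×6 + 1
6 = 6×1 + 0  (stop)
So 5195/442 = [11; 1, 3, 18, 6].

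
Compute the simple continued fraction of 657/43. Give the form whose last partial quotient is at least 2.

657 = 15*43 + 12
43 = 3*12 + 7
12 = 1*7 + 5
7 = 1*5 + 2
5 = 2*2 + 1
2 = 2*1 + 0  (stop)
So 657/43 = [15; 3, 1, 1, 2, 2].

[15; 3, 1, 1, 2, 2]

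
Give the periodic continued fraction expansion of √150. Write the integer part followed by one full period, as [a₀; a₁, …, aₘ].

a₀ = ⌊√150⌋ = 12.

[12; 4, 24]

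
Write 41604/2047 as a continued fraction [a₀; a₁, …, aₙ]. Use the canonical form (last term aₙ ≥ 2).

41604 = 20·2047 + 664
2047 = 3·664 + 55
664 = 12·55 + 4
55 = 13·4 + 3
4 = 1·3 + 1
3 = 3·1 + 0  (stop)
So 41604/2047 = [20; 3, 12, 13, 1, 3].

[20; 3, 12, 13, 1, 3]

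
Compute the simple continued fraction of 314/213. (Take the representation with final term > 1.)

[1; 2, 9, 5, 2]

314 = 1·213 + 101
213 = 2·101 + 11
101 = 9·11 + 2
11 = 5·2 + 1
2 = 2·1 + 0  (stop)
So 314/213 = [1; 2, 9, 5, 2].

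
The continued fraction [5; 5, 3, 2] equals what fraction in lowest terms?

Fold from the inside: start with 2/1.
  3 + 1/2 = 7/2
  5 + 2/7 = 37/7
  5 + 7/37 = 192/37

192/37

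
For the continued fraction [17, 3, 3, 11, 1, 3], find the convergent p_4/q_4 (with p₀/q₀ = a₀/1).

Using pₖ = aₖpₖ₋₁ + pₖ₋₂, qₖ = aₖqₖ₋₁ + qₖ₋₂ (with p₋₁=1, p₋₂=0, q₋₁=0, q₋₂=1):
  k=0: a=17, p=17, q=1
  k=1: a=3, p=52, q=3
  k=2: a=3, p=173, q=10
  k=3: a=11, p=1955, q=113
  k=4: a=1, p=2128, q=123

2128/123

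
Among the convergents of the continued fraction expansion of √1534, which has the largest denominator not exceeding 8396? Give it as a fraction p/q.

110449/2820

√1534 = [39; 6, 78, …] (period length 2).
Convergents:
  p_0/q_0 = 39/1
  p_1/q_1 = 235/6
  p_2/q_2 = 18369/469
  p_3/q_3 = 110449/2820
  p_4/q_4 = 8633391/220429
q_3 = 2820 ≤ 8396 < 220429 = q_4, so the answer is 110449/2820.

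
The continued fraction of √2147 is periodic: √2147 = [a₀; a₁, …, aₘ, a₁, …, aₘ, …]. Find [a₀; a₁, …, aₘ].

a₀ = ⌊√2147⌋ = 46.
With m₀=0, d₀=1 and mₖ₊₁ = dₖaₖ − mₖ, dₖ₊₁ = (n − mₖ₊₁²)/dₖ, aₖ₊₁ = ⌊(a₀+mₖ₊₁)/dₖ₊₁⌋:
  k=1: m=46, d=31, a=2
  k=2: m=16, d=61, a=1
  k=3: m=45, d=2, a=45
  k=4: m=45, d=61, a=1
  k=5: m=16, d=31, a=2
  k=6: m=46, d=1, a=92
d=1 and a=2a₀=92 at k=6, so the next step gives (m, d) = (46, 31) again — its k=1 value — and the period has length 6.

[46; 2, 1, 45, 1, 2, 92]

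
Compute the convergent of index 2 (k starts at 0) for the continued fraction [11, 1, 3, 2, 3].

47/4

Using pₖ = aₖpₖ₋₁ + pₖ₋₂, qₖ = aₖqₖ₋₁ + qₖ₋₂ (with p₋₁=1, p₋₂=0, q₋₁=0, q₋₂=1):
  k=0: a=11, p=11, q=1
  k=1: a=1, p=12, q=1
  k=2: a=3, p=47, q=4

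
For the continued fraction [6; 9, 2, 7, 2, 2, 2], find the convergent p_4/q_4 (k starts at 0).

Using pₖ = aₖpₖ₋₁ + pₖ₋₂, qₖ = aₖqₖ₋₁ + qₖ₋₂ (with p₋₁=1, p₋₂=0, q₋₁=0, q₋₂=1):
  k=0: a=6, p=6, q=1
  k=1: a=9, p=55, q=9
  k=2: a=2, p=116, q=19
  k=3: a=7, p=867, q=142
  k=4: a=2, p=1850, q=303

1850/303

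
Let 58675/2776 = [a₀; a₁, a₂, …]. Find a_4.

3

58675 = 21·2776 + 379   →  a_0 = 21
2776 = 7·379 + 123   →  a_1 = 7
379 = 3·123 + 10   →  a_2 = 3
123 = 12·10 + 3   →  a_3 = 12
10 = 3·3 + 1   →  a_4 = 3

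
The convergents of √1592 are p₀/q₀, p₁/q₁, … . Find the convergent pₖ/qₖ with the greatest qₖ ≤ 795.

√1592 = [39; 1, 8, 1, 78, …] (period length 4).
Convergents:
  p_0/q_0 = 39/1
  p_1/q_1 = 40/1
  p_2/q_2 = 359/9
  p_3/q_3 = 399/10
  p_4/q_4 = 31481/789
  p_5/q_5 = 31880/799
q_4 = 789 ≤ 795 < 799 = q_5, so the answer is 31481/789.

31481/789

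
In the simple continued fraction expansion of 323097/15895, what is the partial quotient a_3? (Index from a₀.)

10

323097 = 20·15895 + 5197   →  a_0 = 20
15895 = 3·5197 + 304   →  a_1 = 3
5197 = 17·304 + 29   →  a_2 = 17
304 = 10·29 + 14   →  a_3 = 10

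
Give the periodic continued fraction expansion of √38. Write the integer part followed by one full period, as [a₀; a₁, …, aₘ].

a₀ = ⌊√38⌋ = 6.
With m₀=0, d₀=1 and mₖ₊₁ = dₖaₖ − mₖ, dₖ₊₁ = (n − mₖ₊₁²)/dₖ, aₖ₊₁ = ⌊(a₀+mₖ₊₁)/dₖ₊₁⌋:
  k=1: m=6, d=2, a=6
  k=2: m=6, d=1, a=12
d=1 and a=2a₀=12 at k=2, so the next step gives (m, d) = (6, 2) again — its k=1 value — and the period has length 2.

[6; 6, 12]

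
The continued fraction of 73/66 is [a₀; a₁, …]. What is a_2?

73 = 1·66 + 7   →  a_0 = 1
66 = 9·7 + 3   →  a_1 = 9
7 = 2·3 + 1   →  a_2 = 2

2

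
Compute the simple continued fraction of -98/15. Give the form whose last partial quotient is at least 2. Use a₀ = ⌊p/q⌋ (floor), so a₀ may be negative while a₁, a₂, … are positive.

[-7; 2, 7]

-98 = -7·15 + 7
15 = 2·7 + 1
7 = 7·1 + 0  (stop)
So -98/15 = [-7; 2, 7].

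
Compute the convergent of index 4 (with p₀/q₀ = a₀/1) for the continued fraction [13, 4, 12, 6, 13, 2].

Using pₖ = aₖpₖ₋₁ + pₖ₋₂, qₖ = aₖqₖ₋₁ + qₖ₋₂ (with p₋₁=1, p₋₂=0, q₋₁=0, q₋₂=1):
  k=0: a=13, p=13, q=1
  k=1: a=4, p=53, q=4
  k=2: a=12, p=649, q=49
  k=3: a=6, p=3947, q=298
  k=4: a=13, p=51960, q=3923

51960/3923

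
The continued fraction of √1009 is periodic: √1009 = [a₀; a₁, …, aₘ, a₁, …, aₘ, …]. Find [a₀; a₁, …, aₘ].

[31; 1, 3, 3, 1, 62]

a₀ = ⌊√1009⌋ = 31.
With m₀=0, d₀=1 and mₖ₊₁ = dₖaₖ − mₖ, dₖ₊₁ = (n − mₖ₊₁²)/dₖ, aₖ₊₁ = ⌊(a₀+mₖ₊₁)/dₖ₊₁⌋:
  k=1: m=31, d=48, a=1
  k=2: m=17, d=15, a=3
  k=3: m=28, d=15, a=3
  k=4: m=17, d=48, a=1
  k=5: m=31, d=1, a=62
d=1 and a=2a₀=62 at k=5, so the next step gives (m, d) = (31, 48) again — its k=1 value — and the period has length 5.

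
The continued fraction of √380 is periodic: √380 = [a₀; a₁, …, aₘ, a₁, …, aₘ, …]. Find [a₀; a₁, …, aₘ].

[19; 2, 38]

a₀ = ⌊√380⌋ = 19.
With m₀=0, d₀=1 and mₖ₊₁ = dₖaₖ − mₖ, dₖ₊₁ = (n − mₖ₊₁²)/dₖ, aₖ₊₁ = ⌊(a₀+mₖ₊₁)/dₖ₊₁⌋:
  k=1: m=19, d=19, a=2
  k=2: m=19, d=1, a=38
d=1 and a=2a₀=38 at k=2, so the next step gives (m, d) = (19, 19) again — its k=1 value — and the period has length 2.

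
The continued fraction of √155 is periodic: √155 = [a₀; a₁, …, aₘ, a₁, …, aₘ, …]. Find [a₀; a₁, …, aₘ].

[12; 2, 4, 2, 24]

a₀ = ⌊√155⌋ = 12.
With m₀=0, d₀=1 and mₖ₊₁ = dₖaₖ − mₖ, dₖ₊₁ = (n − mₖ₊₁²)/dₖ, aₖ₊₁ = ⌊(a₀+mₖ₊₁)/dₖ₊₁⌋:
  k=1: m=12, d=11, a=2
  k=2: m=10, d=5, a=4
  k=3: m=10, d=11, a=2
  k=4: m=12, d=1, a=24
d=1 and a=2a₀=24 at k=4, so the next step gives (m, d) = (12, 11) again — its k=1 value — and the period has length 4.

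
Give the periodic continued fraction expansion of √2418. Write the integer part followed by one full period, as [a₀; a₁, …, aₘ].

a₀ = ⌊√2418⌋ = 49.

[49; 5, 1, 3, 2, 3, 1, 5, 98]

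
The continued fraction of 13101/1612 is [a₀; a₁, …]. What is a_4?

3

13101 = 8·1612 + 205   →  a_0 = 8
1612 = 7·205 + 177   →  a_1 = 7
205 = 1·177 + 28   →  a_2 = 1
177 = 6·28 + 9   →  a_3 = 6
28 = 3·9 + 1   →  a_4 = 3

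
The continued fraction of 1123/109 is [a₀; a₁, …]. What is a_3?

3

1123 = 10·109 + 33   →  a_0 = 10
109 = 3·33 + 10   →  a_1 = 3
33 = 3·10 + 3   →  a_2 = 3
10 = 3·3 + 1   →  a_3 = 3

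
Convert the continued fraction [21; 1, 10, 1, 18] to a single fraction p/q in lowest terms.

Fold from the inside: start with 18/1.
  1 + 1/18 = 19/18
  10 + 18/19 = 208/19
  1 + 19/208 = 227/208
  21 + 208/227 = 4975/227

4975/227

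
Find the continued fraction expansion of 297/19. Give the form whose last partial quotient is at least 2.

[15; 1, 1, 1, 2, 2]

297 = 15·19 + 12
19 = 1·12 + 7
12 = 1·7 + 5
7 = 1·5 + 2
5 = 2·2 + 1
2 = 2·1 + 0  (stop)
So 297/19 = [15; 1, 1, 1, 2, 2].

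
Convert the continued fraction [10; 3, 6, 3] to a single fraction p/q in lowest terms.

619/60

Using pₖ = aₖpₖ₋₁ + pₖ₋₂ and qₖ = aₖqₖ₋₁ + qₖ₋₂:
  k=0: a=10, p=10, q=1
  k=1: a=3, p=31, q=3
  k=2: a=6, p=196, q=19
  k=3: a=3, p=619, q=60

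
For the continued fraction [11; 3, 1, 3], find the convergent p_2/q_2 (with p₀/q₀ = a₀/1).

45/4

Using pₖ = aₖpₖ₋₁ + pₖ₋₂, qₖ = aₖqₖ₋₁ + qₖ₋₂ (with p₋₁=1, p₋₂=0, q₋₁=0, q₋₂=1):
  k=0: a=11, p=11, q=1
  k=1: a=3, p=34, q=3
  k=2: a=1, p=45, q=4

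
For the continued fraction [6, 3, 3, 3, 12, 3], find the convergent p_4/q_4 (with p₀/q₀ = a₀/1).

Using pₖ = aₖpₖ₋₁ + pₖ₋₂, qₖ = aₖqₖ₋₁ + qₖ₋₂ (with p₋₁=1, p₋₂=0, q₋₁=0, q₋₂=1):
  k=0: a=6, p=6, q=1
  k=1: a=3, p=19, q=3
  k=2: a=3, p=63, q=10
  k=3: a=3, p=208, q=33
  k=4: a=12, p=2559, q=406

2559/406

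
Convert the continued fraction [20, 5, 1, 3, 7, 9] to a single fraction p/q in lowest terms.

Fold from the inside: start with 9/1.
  7 + 1/9 = 64/9
  3 + 9/64 = 201/64
  1 + 64/201 = 265/201
  5 + 201/265 = 1526/265
  20 + 265/1526 = 30785/1526

30785/1526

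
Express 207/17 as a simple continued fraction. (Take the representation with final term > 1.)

[12; 5, 1, 2]

207 = 12·17 + 3
17 = 5·3 + 2
3 = 1·2 + 1
2 = 2·1 + 0  (stop)
So 207/17 = [12; 5, 1, 2].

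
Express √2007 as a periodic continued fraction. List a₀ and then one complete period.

[44; 1, 3, 1, 88]

a₀ = ⌊√2007⌋ = 44.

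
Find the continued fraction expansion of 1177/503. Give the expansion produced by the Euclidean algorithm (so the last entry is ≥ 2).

1177 = 2*503 + 171
503 = 2*171 + 161
171 = 1*161 + 10
161 = 16*10 + 1
10 = 10*1 + 0  (stop)
So 1177/503 = [2; 2, 1, 16, 10].

[2; 2, 1, 16, 10]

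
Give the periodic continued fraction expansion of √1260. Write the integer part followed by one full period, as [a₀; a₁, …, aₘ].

a₀ = ⌊√1260⌋ = 35.
With m₀=0, d₀=1 and mₖ₊₁ = dₖaₖ − mₖ, dₖ₊₁ = (n − mₖ₊₁²)/dₖ, aₖ₊₁ = ⌊(a₀+mₖ₊₁)/dₖ₊₁⌋:
  k=1: m=35, d=35, a=2
  k=2: m=35, d=1, a=70
d=1 and a=2a₀=70 at k=2, so the next step gives (m, d) = (35, 35) again — its k=1 value — and the period has length 2.

[35; 2, 70]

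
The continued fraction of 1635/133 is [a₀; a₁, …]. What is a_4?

3

1635 = 12·133 + 39   →  a_0 = 12
133 = 3·39 + 16   →  a_1 = 3
39 = 2·16 + 7   →  a_2 = 2
16 = 2·7 + 2   →  a_3 = 2
7 = 3·2 + 1   →  a_4 = 3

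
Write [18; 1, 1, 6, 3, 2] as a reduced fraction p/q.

1761/95

Using pₖ = aₖpₖ₋₁ + pₖ₋₂ and qₖ = aₖqₖ₋₁ + qₖ₋₂:
  k=0: a=18, p=18, q=1
  k=1: a=1, p=19, q=1
  k=2: a=1, p=37, q=2
  k=3: a=6, p=241, q=13
  k=4: a=3, p=760, q=41
  k=5: a=2, p=1761, q=95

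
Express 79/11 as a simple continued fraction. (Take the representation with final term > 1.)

[7; 5, 2]

79 = 7×11 + 2
11 = 5×2 + 1
2 = 2×1 + 0  (stop)
So 79/11 = [7; 5, 2].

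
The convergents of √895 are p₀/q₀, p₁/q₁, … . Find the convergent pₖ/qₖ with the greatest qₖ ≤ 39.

359/12

√895 = [29; 1, 10, 1, 58, …] (period length 4).
Convergents:
  p_0/q_0 = 29/1
  p_1/q_1 = 30/1
  p_2/q_2 = 329/11
  p_3/q_3 = 359/12
  p_4/q_4 = 21151/707
q_3 = 12 ≤ 39 < 707 = q_4, so the answer is 359/12.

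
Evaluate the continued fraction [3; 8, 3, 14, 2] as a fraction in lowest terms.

Fold from the inside: start with 2/1.
  14 + 1/2 = 29/2
  3 + 2/29 = 89/29
  8 + 29/89 = 741/89
  3 + 89/741 = 2312/741

2312/741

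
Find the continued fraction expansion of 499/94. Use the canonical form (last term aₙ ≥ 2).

499 = 5×94 + 29
94 = 3×29 + 7
29 = 4×7 + 1
7 = 7×1 + 0  (stop)
So 499/94 = [5; 3, 4, 7].

[5; 3, 4, 7]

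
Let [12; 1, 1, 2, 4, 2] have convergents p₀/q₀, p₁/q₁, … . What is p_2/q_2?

Using pₖ = aₖpₖ₋₁ + pₖ₋₂, qₖ = aₖqₖ₋₁ + qₖ₋₂ (with p₋₁=1, p₋₂=0, q₋₁=0, q₋₂=1):
  k=0: a=12, p=12, q=1
  k=1: a=1, p=13, q=1
  k=2: a=1, p=25, q=2

25/2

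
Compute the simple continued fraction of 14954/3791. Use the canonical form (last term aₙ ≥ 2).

14954 = 3*3791 + 3581
3791 = 1*3581 + 210
3581 = 17*210 + 11
210 = 19*11 + 1
11 = 11*1 + 0  (stop)
So 14954/3791 = [3; 1, 17, 19, 11].

[3; 1, 17, 19, 11]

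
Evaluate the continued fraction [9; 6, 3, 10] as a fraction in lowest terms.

1795/196

Fold from the inside: start with 10/1.
  3 + 1/10 = 31/10
  6 + 10/31 = 196/31
  9 + 31/196 = 1795/196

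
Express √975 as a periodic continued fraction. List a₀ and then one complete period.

a₀ = ⌊√975⌋ = 31.
With m₀=0, d₀=1 and mₖ₊₁ = dₖaₖ − mₖ, dₖ₊₁ = (n − mₖ₊₁²)/dₖ, aₖ₊₁ = ⌊(a₀+mₖ₊₁)/dₖ₊₁⌋:
  k=1: m=31, d=14, a=4
  k=2: m=25, d=25, a=2
  k=3: m=25, d=14, a=4
  k=4: m=31, d=1, a=62
d=1 and a=2a₀=62 at k=4, so the next step gives (m, d) = (31, 14) again — its k=1 value — and the period has length 4.

[31; 4, 2, 4, 62]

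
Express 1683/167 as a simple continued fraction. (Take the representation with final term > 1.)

[10; 12, 1, 5, 2]

1683 = 10*167 + 13
167 = 12*13 + 11
13 = 1*11 + 2
11 = 5*2 + 1
2 = 2*1 + 0  (stop)
So 1683/167 = [10; 12, 1, 5, 2].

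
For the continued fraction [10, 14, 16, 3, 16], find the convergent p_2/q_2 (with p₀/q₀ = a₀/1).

Using pₖ = aₖpₖ₋₁ + pₖ₋₂, qₖ = aₖqₖ₋₁ + qₖ₋₂ (with p₋₁=1, p₋₂=0, q₋₁=0, q₋₂=1):
  k=0: a=10, p=10, q=1
  k=1: a=14, p=141, q=14
  k=2: a=16, p=2266, q=225

2266/225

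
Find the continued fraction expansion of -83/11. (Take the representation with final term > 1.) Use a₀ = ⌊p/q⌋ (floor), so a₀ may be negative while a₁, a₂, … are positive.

-83 = -8·11 + 5
11 = 2·5 + 1
5 = 5·1 + 0  (stop)
So -83/11 = [-8; 2, 5].

[-8; 2, 5]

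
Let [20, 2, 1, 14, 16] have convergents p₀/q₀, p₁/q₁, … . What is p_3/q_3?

895/44

Using pₖ = aₖpₖ₋₁ + pₖ₋₂, qₖ = aₖqₖ₋₁ + qₖ₋₂ (with p₋₁=1, p₋₂=0, q₋₁=0, q₋₂=1):
  k=0: a=20, p=20, q=1
  k=1: a=2, p=41, q=2
  k=2: a=1, p=61, q=3
  k=3: a=14, p=895, q=44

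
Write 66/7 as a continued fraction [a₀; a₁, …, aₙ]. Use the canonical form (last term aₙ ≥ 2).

[9; 2, 3]

66 = 9*7 + 3
7 = 2*3 + 1
3 = 3*1 + 0  (stop)
So 66/7 = [9; 2, 3].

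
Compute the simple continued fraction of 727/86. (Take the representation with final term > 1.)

727 = 8×86 + 39
86 = 2×39 + 8
39 = 4×8 + 7
8 = 1×7 + 1
7 = 7×1 + 0  (stop)
So 727/86 = [8; 2, 4, 1, 7].

[8; 2, 4, 1, 7]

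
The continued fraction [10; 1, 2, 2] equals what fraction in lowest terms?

Fold from the inside: start with 2/1.
  2 + 1/2 = 5/2
  1 + 2/5 = 7/5
  10 + 5/7 = 75/7

75/7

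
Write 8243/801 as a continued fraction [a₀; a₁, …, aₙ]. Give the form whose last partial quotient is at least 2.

[10; 3, 2, 3, 1, 1, 14]

8243 = 10×801 + 233
801 = 3×233 + 102
233 = 2×102 + 29
102 = 3×29 + 15
29 = 1×15 + 14
15 = 1×14 + 1
14 = 14×1 + 0  (stop)
So 8243/801 = [10; 3, 2, 3, 1, 1, 14].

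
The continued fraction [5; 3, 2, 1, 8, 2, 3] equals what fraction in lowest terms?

Using pₖ = aₖpₖ₋₁ + pₖ₋₂ and qₖ = aₖqₖ₋₁ + qₖ₋₂:
  k=0: a=5, p=5, q=1
  k=1: a=3, p=16, q=3
  k=2: a=2, p=37, q=7
  k=3: a=1, p=53, q=10
  k=4: a=8, p=461, q=87
  k=5: a=2, p=975, q=184
  k=6: a=3, p=3386, q=639

3386/639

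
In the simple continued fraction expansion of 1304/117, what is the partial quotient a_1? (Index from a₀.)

1304 = 11·117 + 17   →  a_0 = 11
117 = 6·17 + 15   →  a_1 = 6

6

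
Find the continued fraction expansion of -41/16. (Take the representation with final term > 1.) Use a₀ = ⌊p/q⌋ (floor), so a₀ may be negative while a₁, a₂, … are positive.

[-3; 2, 3, 2]

-41 = -3*16 + 7
16 = 2*7 + 2
7 = 3*2 + 1
2 = 2*1 + 0  (stop)
So -41/16 = [-3; 2, 3, 2].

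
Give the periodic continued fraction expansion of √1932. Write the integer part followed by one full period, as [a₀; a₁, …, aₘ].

[43; 1, 20, 1, 86]

a₀ = ⌊√1932⌋ = 43.
With m₀=0, d₀=1 and mₖ₊₁ = dₖaₖ − mₖ, dₖ₊₁ = (n − mₖ₊₁²)/dₖ, aₖ₊₁ = ⌊(a₀+mₖ₊₁)/dₖ₊₁⌋:
  k=1: m=43, d=83, a=1
  k=2: m=40, d=4, a=20
  k=3: m=40, d=83, a=1
  k=4: m=43, d=1, a=86
d=1 and a=2a₀=86 at k=4, so the next step gives (m, d) = (43, 83) again — its k=1 value — and the period has length 4.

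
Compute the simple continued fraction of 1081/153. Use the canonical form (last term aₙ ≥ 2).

1081 = 7·153 + 10
153 = 15·10 + 3
10 = 3·3 + 1
3 = 3·1 + 0  (stop)
So 1081/153 = [7; 15, 3, 3].

[7; 15, 3, 3]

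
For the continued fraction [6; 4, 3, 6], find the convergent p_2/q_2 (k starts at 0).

81/13

Using pₖ = aₖpₖ₋₁ + pₖ₋₂, qₖ = aₖqₖ₋₁ + qₖ₋₂ (with p₋₁=1, p₋₂=0, q₋₁=0, q₋₂=1):
  k=0: a=6, p=6, q=1
  k=1: a=4, p=25, q=4
  k=2: a=3, p=81, q=13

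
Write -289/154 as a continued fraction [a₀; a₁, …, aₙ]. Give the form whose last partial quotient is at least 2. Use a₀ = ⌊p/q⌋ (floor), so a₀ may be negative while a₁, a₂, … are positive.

[-2; 8, 9, 2]

-289 = -2×154 + 19
154 = 8×19 + 2
19 = 9×2 + 1
2 = 2×1 + 0  (stop)
So -289/154 = [-2; 8, 9, 2].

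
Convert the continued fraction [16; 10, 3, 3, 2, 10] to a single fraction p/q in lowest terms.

Fold from the inside: start with 10/1.
  2 + 1/10 = 21/10
  3 + 10/21 = 73/21
  3 + 21/73 = 240/73
  10 + 73/240 = 2473/240
  16 + 240/2473 = 39808/2473

39808/2473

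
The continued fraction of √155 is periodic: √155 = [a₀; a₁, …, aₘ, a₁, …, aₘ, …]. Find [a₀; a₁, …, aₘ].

a₀ = ⌊√155⌋ = 12.
With m₀=0, d₀=1 and mₖ₊₁ = dₖaₖ − mₖ, dₖ₊₁ = (n − mₖ₊₁²)/dₖ, aₖ₊₁ = ⌊(a₀+mₖ₊₁)/dₖ₊₁⌋:
  k=1: m=12, d=11, a=2
  k=2: m=10, d=5, a=4
  k=3: m=10, d=11, a=2
  k=4: m=12, d=1, a=24
d=1 and a=2a₀=24 at k=4, so the next step gives (m, d) = (12, 11) again — its k=1 value — and the period has length 4.

[12; 2, 4, 2, 24]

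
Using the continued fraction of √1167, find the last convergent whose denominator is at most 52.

√1167 = [34; 6, 5, 11, 5, 6, 68, …] (period length 6).
Convergents:
  p_0/q_0 = 34/1
  p_1/q_1 = 205/6
  p_2/q_2 = 1059/31
  p_3/q_3 = 11854/347
q_2 = 31 ≤ 52 < 347 = q_3, so the answer is 1059/31.

1059/31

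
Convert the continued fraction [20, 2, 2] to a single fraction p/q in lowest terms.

102/5

Fold from the inside: start with 2/1.
  2 + 1/2 = 5/2
  20 + 2/5 = 102/5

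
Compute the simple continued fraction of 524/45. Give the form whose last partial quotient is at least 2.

[11; 1, 1, 1, 4, 3]

524 = 11×45 + 29
45 = 1×29 + 16
29 = 1×16 + 13
16 = 1×13 + 3
13 = 4×3 + 1
3 = 3×1 + 0  (stop)
So 524/45 = [11; 1, 1, 1, 4, 3].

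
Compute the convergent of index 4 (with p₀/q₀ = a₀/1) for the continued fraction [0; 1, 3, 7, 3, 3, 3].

Using pₖ = aₖpₖ₋₁ + pₖ₋₂, qₖ = aₖqₖ₋₁ + qₖ₋₂ (with p₋₁=1, p₋₂=0, q₋₁=0, q₋₂=1):
  k=0: a=0, p=0, q=1
  k=1: a=1, p=1, q=1
  k=2: a=3, p=3, q=4
  k=3: a=7, p=22, q=29
  k=4: a=3, p=69, q=91

69/91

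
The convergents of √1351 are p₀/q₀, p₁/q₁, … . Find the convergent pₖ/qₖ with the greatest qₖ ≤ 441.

√1351 = [36; 1, 3, 10, 3, 1, 72, …] (period length 6).
Convergents:
  p_0/q_0 = 36/1
  p_1/q_1 = 37/1
  p_2/q_2 = 147/4
  p_3/q_3 = 1507/41
  p_4/q_4 = 4668/127
  p_5/q_5 = 6175/168
  p_6/q_6 = 449268/12223
q_5 = 168 ≤ 441 < 12223 = q_6, so the answer is 6175/168.

6175/168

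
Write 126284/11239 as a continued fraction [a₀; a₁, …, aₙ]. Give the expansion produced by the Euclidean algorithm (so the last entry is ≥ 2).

126284 = 11*11239 + 2655
11239 = 4*2655 + 619
2655 = 4*619 + 179
619 = 3*179 + 82
179 = 2*82 + 15
82 = 5*15 + 7
15 = 2*7 + 1
7 = 7*1 + 0  (stop)
So 126284/11239 = [11; 4, 4, 3, 2, 5, 2, 7].

[11; 4, 4, 3, 2, 5, 2, 7]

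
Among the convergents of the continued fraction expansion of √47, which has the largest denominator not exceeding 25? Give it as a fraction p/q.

√47 = [6; 1, 5, 1, 12, …] (period length 4).
Convergents:
  p_0/q_0 = 6/1
  p_1/q_1 = 7/1
  p_2/q_2 = 41/6
  p_3/q_3 = 48/7
  p_4/q_4 = 617/90
q_3 = 7 ≤ 25 < 90 = q_4, so the answer is 48/7.

48/7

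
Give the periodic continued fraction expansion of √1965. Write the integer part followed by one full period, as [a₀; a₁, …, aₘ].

[44; 3, 21, 1, 4, 1, 21, 3, 88]

a₀ = ⌊√1965⌋ = 44.
With m₀=0, d₀=1 and mₖ₊₁ = dₖaₖ − mₖ, dₖ₊₁ = (n − mₖ₊₁²)/dₖ, aₖ₊₁ = ⌊(a₀+mₖ₊₁)/dₖ₊₁⌋:
  k=1: m=44, d=29, a=3
  k=2: m=43, d=4, a=21
  k=3: m=41, d=71, a=1
  k=4: m=30, d=15, a=4
  k=5: m=30, d=71, a=1
  k=6: m=41, d=4, a=21
  k=7: m=43, d=29, a=3
  k=8: m=44, d=1, a=88
d=1 and a=2a₀=88 at k=8, so the next step gives (m, d) = (44, 29) again — its k=1 value — and the period has length 8.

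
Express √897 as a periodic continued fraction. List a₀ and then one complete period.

[29; 1, 18, 1, 58]

a₀ = ⌊√897⌋ = 29.
With m₀=0, d₀=1 and mₖ₊₁ = dₖaₖ − mₖ, dₖ₊₁ = (n − mₖ₊₁²)/dₖ, aₖ₊₁ = ⌊(a₀+mₖ₊₁)/dₖ₊₁⌋:
  k=1: m=29, d=56, a=1
  k=2: m=27, d=3, a=18
  k=3: m=27, d=56, a=1
  k=4: m=29, d=1, a=58
d=1 and a=2a₀=58 at k=4, so the next step gives (m, d) = (29, 56) again — its k=1 value — and the period has length 4.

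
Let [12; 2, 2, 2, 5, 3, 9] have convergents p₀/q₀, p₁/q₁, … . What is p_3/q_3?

149/12

Using pₖ = aₖpₖ₋₁ + pₖ₋₂, qₖ = aₖqₖ₋₁ + qₖ₋₂ (with p₋₁=1, p₋₂=0, q₋₁=0, q₋₂=1):
  k=0: a=12, p=12, q=1
  k=1: a=2, p=25, q=2
  k=2: a=2, p=62, q=5
  k=3: a=2, p=149, q=12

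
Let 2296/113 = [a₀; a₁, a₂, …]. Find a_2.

2296 = 20·113 + 36   →  a_0 = 20
113 = 3·36 + 5   →  a_1 = 3
36 = 7·5 + 1   →  a_2 = 7

7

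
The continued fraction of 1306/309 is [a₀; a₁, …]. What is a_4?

2

1306 = 4·309 + 70   →  a_0 = 4
309 = 4·70 + 29   →  a_1 = 4
70 = 2·29 + 12   →  a_2 = 2
29 = 2·12 + 5   →  a_3 = 2
12 = 2·5 + 2   →  a_4 = 2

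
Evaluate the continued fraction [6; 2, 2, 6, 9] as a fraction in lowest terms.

1877/293

Using pₖ = aₖpₖ₋₁ + pₖ₋₂ and qₖ = aₖqₖ₋₁ + qₖ₋₂:
  k=0: a=6, p=6, q=1
  k=1: a=2, p=13, q=2
  k=2: a=2, p=32, q=5
  k=3: a=6, p=205, q=32
  k=4: a=9, p=1877, q=293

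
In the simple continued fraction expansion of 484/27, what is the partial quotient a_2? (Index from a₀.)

12

484 = 17·27 + 25   →  a_0 = 17
27 = 1·25 + 2   →  a_1 = 1
25 = 12·2 + 1   →  a_2 = 12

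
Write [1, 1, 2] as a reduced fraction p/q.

Using pₖ = aₖpₖ₋₁ + pₖ₋₂ and qₖ = aₖqₖ₋₁ + qₖ₋₂:
  k=0: a=1, p=1, q=1
  k=1: a=1, p=2, q=1
  k=2: a=2, p=5, q=3

5/3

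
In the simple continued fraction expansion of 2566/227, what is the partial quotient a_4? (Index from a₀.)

4

2566 = 11·227 + 69   →  a_0 = 11
227 = 3·69 + 20   →  a_1 = 3
69 = 3·20 + 9   →  a_2 = 3
20 = 2·9 + 2   →  a_3 = 2
9 = 4·2 + 1   →  a_4 = 4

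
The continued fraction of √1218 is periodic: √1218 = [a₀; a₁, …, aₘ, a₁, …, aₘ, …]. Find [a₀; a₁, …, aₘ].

[34; 1, 8, 1, 68]

a₀ = ⌊√1218⌋ = 34.
With m₀=0, d₀=1 and mₖ₊₁ = dₖaₖ − mₖ, dₖ₊₁ = (n − mₖ₊₁²)/dₖ, aₖ₊₁ = ⌊(a₀+mₖ₊₁)/dₖ₊₁⌋:
  k=1: m=34, d=62, a=1
  k=2: m=28, d=7, a=8
  k=3: m=28, d=62, a=1
  k=4: m=34, d=1, a=68
d=1 and a=2a₀=68 at k=4, so the next step gives (m, d) = (34, 62) again — its k=1 value — and the period has length 4.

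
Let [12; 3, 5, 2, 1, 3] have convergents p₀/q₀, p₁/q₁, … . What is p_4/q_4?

628/51

Using pₖ = aₖpₖ₋₁ + pₖ₋₂, qₖ = aₖqₖ₋₁ + qₖ₋₂ (with p₋₁=1, p₋₂=0, q₋₁=0, q₋₂=1):
  k=0: a=12, p=12, q=1
  k=1: a=3, p=37, q=3
  k=2: a=5, p=197, q=16
  k=3: a=2, p=431, q=35
  k=4: a=1, p=628, q=51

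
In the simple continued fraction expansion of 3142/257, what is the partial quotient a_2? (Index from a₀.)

3142 = 12·257 + 58   →  a_0 = 12
257 = 4·58 + 25   →  a_1 = 4
58 = 2·25 + 8   →  a_2 = 2

2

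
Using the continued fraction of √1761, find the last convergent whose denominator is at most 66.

√1761 = [41; 1, 26, 1, 82, …] (period length 4).
Convergents:
  p_0/q_0 = 41/1
  p_1/q_1 = 42/1
  p_2/q_2 = 1133/27
  p_3/q_3 = 1175/28
  p_4/q_4 = 97483/2323
q_3 = 28 ≤ 66 < 2323 = q_4, so the answer is 1175/28.

1175/28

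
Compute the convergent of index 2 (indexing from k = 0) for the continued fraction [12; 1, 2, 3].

38/3

Using pₖ = aₖpₖ₋₁ + pₖ₋₂, qₖ = aₖqₖ₋₁ + qₖ₋₂ (with p₋₁=1, p₋₂=0, q₋₁=0, q₋₂=1):
  k=0: a=12, p=12, q=1
  k=1: a=1, p=13, q=1
  k=2: a=2, p=38, q=3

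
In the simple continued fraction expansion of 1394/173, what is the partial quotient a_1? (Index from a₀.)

1394 = 8·173 + 10   →  a_0 = 8
173 = 17·10 + 3   →  a_1 = 17

17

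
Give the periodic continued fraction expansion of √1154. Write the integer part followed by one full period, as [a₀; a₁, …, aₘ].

[33; 1, 32, 1, 66]

a₀ = ⌊√1154⌋ = 33.
With m₀=0, d₀=1 and mₖ₊₁ = dₖaₖ − mₖ, dₖ₊₁ = (n − mₖ₊₁²)/dₖ, aₖ₊₁ = ⌊(a₀+mₖ₊₁)/dₖ₊₁⌋:
  k=1: m=33, d=65, a=1
  k=2: m=32, d=2, a=32
  k=3: m=32, d=65, a=1
  k=4: m=33, d=1, a=66
d=1 and a=2a₀=66 at k=4, so the next step gives (m, d) = (33, 65) again — its k=1 value — and the period has length 4.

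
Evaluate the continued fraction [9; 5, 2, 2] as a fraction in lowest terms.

248/27

Using pₖ = aₖpₖ₋₁ + pₖ₋₂ and qₖ = aₖqₖ₋₁ + qₖ₋₂:
  k=0: a=9, p=9, q=1
  k=1: a=5, p=46, q=5
  k=2: a=2, p=101, q=11
  k=3: a=2, p=248, q=27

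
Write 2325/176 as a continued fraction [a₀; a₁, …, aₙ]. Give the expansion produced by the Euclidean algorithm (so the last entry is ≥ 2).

2325 = 13*176 + 37
176 = 4*37 + 28
37 = 1*28 + 9
28 = 3*9 + 1
9 = 9*1 + 0  (stop)
So 2325/176 = [13; 4, 1, 3, 9].

[13; 4, 1, 3, 9]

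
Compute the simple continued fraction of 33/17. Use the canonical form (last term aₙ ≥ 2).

33 = 1×17 + 16
17 = 1×16 + 1
16 = 16×1 + 0  (stop)
So 33/17 = [1; 1, 16].

[1; 1, 16]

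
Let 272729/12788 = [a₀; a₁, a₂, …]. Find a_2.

17

272729 = 21·12788 + 4181   →  a_0 = 21
12788 = 3·4181 + 245   →  a_1 = 3
4181 = 17·245 + 16   →  a_2 = 17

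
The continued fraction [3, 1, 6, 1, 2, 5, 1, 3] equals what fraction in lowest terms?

2171/561

Using pₖ = aₖpₖ₋₁ + pₖ₋₂ and qₖ = aₖqₖ₋₁ + qₖ₋₂:
  k=0: a=3, p=3, q=1
  k=1: a=1, p=4, q=1
  k=2: a=6, p=27, q=7
  k=3: a=1, p=31, q=8
  k=4: a=2, p=89, q=23
  k=5: a=5, p=476, q=123
  k=6: a=1, p=565, q=146
  k=7: a=3, p=2171, q=561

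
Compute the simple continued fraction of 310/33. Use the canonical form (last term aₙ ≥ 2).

[9; 2, 1, 1, 6]

310 = 9·33 + 13
33 = 2·13 + 7
13 = 1·7 + 6
7 = 1·6 + 1
6 = 6·1 + 0  (stop)
So 310/33 = [9; 2, 1, 1, 6].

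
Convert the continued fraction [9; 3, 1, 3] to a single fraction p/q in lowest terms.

Fold from the inside: start with 3/1.
  1 + 1/3 = 4/3
  3 + 3/4 = 15/4
  9 + 4/15 = 139/15

139/15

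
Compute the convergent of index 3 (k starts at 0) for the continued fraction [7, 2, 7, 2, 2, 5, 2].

239/32

Using pₖ = aₖpₖ₋₁ + pₖ₋₂, qₖ = aₖqₖ₋₁ + qₖ₋₂ (with p₋₁=1, p₋₂=0, q₋₁=0, q₋₂=1):
  k=0: a=7, p=7, q=1
  k=1: a=2, p=15, q=2
  k=2: a=7, p=112, q=15
  k=3: a=2, p=239, q=32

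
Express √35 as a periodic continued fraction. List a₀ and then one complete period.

a₀ = ⌊√35⌋ = 5.
With m₀=0, d₀=1 and mₖ₊₁ = dₖaₖ − mₖ, dₖ₊₁ = (n − mₖ₊₁²)/dₖ, aₖ₊₁ = ⌊(a₀+mₖ₊₁)/dₖ₊₁⌋:
  k=1: m=5, d=10, a=1
  k=2: m=5, d=1, a=10
d=1 and a=2a₀=10 at k=2, so the next step gives (m, d) = (5, 10) again — its k=1 value — and the period has length 2.

[5; 1, 10]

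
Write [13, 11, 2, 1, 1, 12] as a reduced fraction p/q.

9397/718

Fold from the inside: start with 12/1.
  1 + 1/12 = 13/12
  1 + 12/13 = 25/13
  2 + 13/25 = 63/25
  11 + 25/63 = 718/63
  13 + 63/718 = 9397/718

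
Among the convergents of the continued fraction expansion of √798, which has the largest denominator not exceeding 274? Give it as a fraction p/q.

√798 = [28; 4, 56, …] (period length 2).
Convergents:
  p_0/q_0 = 28/1
  p_1/q_1 = 113/4
  p_2/q_2 = 6356/225
  p_3/q_3 = 25537/904
q_2 = 225 ≤ 274 < 904 = q_3, so the answer is 6356/225.

6356/225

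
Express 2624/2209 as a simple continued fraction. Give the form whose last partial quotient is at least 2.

[1; 5, 3, 10, 3, 4]

2624 = 1·2209 + 415
2209 = 5·415 + 134
415 = 3·134 + 13
134 = 10·13 + 4
13 = 3·4 + 1
4 = 4·1 + 0  (stop)
So 2624/2209 = [1; 5, 3, 10, 3, 4].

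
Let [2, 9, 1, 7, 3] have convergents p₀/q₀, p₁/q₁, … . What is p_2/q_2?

21/10

Using pₖ = aₖpₖ₋₁ + pₖ₋₂, qₖ = aₖqₖ₋₁ + qₖ₋₂ (with p₋₁=1, p₋₂=0, q₋₁=0, q₋₂=1):
  k=0: a=2, p=2, q=1
  k=1: a=9, p=19, q=9
  k=2: a=1, p=21, q=10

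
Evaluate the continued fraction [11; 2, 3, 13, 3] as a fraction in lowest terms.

Fold from the inside: start with 3/1.
  13 + 1/3 = 40/3
  3 + 3/40 = 123/40
  2 + 40/123 = 286/123
  11 + 123/286 = 3269/286

3269/286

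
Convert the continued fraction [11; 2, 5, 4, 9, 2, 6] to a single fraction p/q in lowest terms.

66459/5801

Fold from the inside: start with 6/1.
  2 + 1/6 = 13/6
  9 + 6/13 = 123/13
  4 + 13/123 = 505/123
  5 + 123/505 = 2648/505
  2 + 505/2648 = 5801/2648
  11 + 2648/5801 = 66459/5801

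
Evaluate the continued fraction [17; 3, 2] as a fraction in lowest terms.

121/7

Fold from the inside: start with 2/1.
  3 + 1/2 = 7/2
  17 + 2/7 = 121/7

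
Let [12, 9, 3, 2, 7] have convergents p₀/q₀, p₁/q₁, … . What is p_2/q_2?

339/28

Using pₖ = aₖpₖ₋₁ + pₖ₋₂, qₖ = aₖqₖ₋₁ + qₖ₋₂ (with p₋₁=1, p₋₂=0, q₋₁=0, q₋₂=1):
  k=0: a=12, p=12, q=1
  k=1: a=9, p=109, q=9
  k=2: a=3, p=339, q=28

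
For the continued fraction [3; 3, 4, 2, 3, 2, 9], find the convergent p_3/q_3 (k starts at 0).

Using pₖ = aₖpₖ₋₁ + pₖ₋₂, qₖ = aₖqₖ₋₁ + qₖ₋₂ (with p₋₁=1, p₋₂=0, q₋₁=0, q₋₂=1):
  k=0: a=3, p=3, q=1
  k=1: a=3, p=10, q=3
  k=2: a=4, p=43, q=13
  k=3: a=2, p=96, q=29

96/29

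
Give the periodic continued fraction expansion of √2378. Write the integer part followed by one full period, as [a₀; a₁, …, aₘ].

[48; 1, 3, 3, 1, 96]

a₀ = ⌊√2378⌋ = 48.
With m₀=0, d₀=1 and mₖ₊₁ = dₖaₖ − mₖ, dₖ₊₁ = (n − mₖ₊₁²)/dₖ, aₖ₊₁ = ⌊(a₀+mₖ₊₁)/dₖ₊₁⌋:
  k=1: m=48, d=74, a=1
  k=2: m=26, d=23, a=3
  k=3: m=43, d=23, a=3
  k=4: m=26, d=74, a=1
  k=5: m=48, d=1, a=96
d=1 and a=2a₀=96 at k=5, so the next step gives (m, d) = (48, 74) again — its k=1 value — and the period has length 5.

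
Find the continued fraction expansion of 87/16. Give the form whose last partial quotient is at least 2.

87 = 5×16 + 7
16 = 2×7 + 2
7 = 3×2 + 1
2 = 2×1 + 0  (stop)
So 87/16 = [5; 2, 3, 2].

[5; 2, 3, 2]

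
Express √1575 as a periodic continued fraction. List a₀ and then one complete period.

a₀ = ⌊√1575⌋ = 39.

[39; 1, 2, 5, 2, 1, 78]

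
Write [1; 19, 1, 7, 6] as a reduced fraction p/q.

1023/974

Using pₖ = aₖpₖ₋₁ + pₖ₋₂ and qₖ = aₖqₖ₋₁ + qₖ₋₂:
  k=0: a=1, p=1, q=1
  k=1: a=19, p=20, q=19
  k=2: a=1, p=21, q=20
  k=3: a=7, p=167, q=159
  k=4: a=6, p=1023, q=974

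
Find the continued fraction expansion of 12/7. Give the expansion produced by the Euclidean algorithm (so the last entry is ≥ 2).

12 = 1*7 + 5
7 = 1*5 + 2
5 = 2*2 + 1
2 = 2*1 + 0  (stop)
So 12/7 = [1; 1, 2, 2].

[1; 1, 2, 2]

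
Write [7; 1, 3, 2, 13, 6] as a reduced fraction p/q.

5716/735

Fold from the inside: start with 6/1.
  13 + 1/6 = 79/6
  2 + 6/79 = 164/79
  3 + 79/164 = 571/164
  1 + 164/571 = 735/571
  7 + 571/735 = 5716/735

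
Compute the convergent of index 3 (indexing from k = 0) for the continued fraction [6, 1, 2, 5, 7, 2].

Using pₖ = aₖpₖ₋₁ + pₖ₋₂, qₖ = aₖqₖ₋₁ + qₖ₋₂ (with p₋₁=1, p₋₂=0, q₋₁=0, q₋₂=1):
  k=0: a=6, p=6, q=1
  k=1: a=1, p=7, q=1
  k=2: a=2, p=20, q=3
  k=3: a=5, p=107, q=16

107/16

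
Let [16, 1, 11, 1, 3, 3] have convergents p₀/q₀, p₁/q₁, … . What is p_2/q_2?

203/12

Using pₖ = aₖpₖ₋₁ + pₖ₋₂, qₖ = aₖqₖ₋₁ + qₖ₋₂ (with p₋₁=1, p₋₂=0, q₋₁=0, q₋₂=1):
  k=0: a=16, p=16, q=1
  k=1: a=1, p=17, q=1
  k=2: a=11, p=203, q=12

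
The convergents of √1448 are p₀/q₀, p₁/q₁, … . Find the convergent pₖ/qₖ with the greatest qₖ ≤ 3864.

√1448 = [38; 19, 76, …] (period length 2).
Convergents:
  p_0/q_0 = 38/1
  p_1/q_1 = 723/19
  p_2/q_2 = 54986/1445
  p_3/q_3 = 1045457/27474
q_2 = 1445 ≤ 3864 < 27474 = q_3, so the answer is 54986/1445.

54986/1445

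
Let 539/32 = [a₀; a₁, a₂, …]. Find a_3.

2

539 = 16·32 + 27   →  a_0 = 16
32 = 1·27 + 5   →  a_1 = 1
27 = 5·5 + 2   →  a_2 = 5
5 = 2·2 + 1   →  a_3 = 2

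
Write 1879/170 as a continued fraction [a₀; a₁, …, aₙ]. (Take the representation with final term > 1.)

[11; 18, 1, 8]

1879 = 11×170 + 9
170 = 18×9 + 8
9 = 1×8 + 1
8 = 8×1 + 0  (stop)
So 1879/170 = [11; 18, 1, 8].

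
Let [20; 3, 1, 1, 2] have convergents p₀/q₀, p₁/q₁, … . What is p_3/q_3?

Using pₖ = aₖpₖ₋₁ + pₖ₋₂, qₖ = aₖqₖ₋₁ + qₖ₋₂ (with p₋₁=1, p₋₂=0, q₋₁=0, q₋₂=1):
  k=0: a=20, p=20, q=1
  k=1: a=3, p=61, q=3
  k=2: a=1, p=81, q=4
  k=3: a=1, p=142, q=7

142/7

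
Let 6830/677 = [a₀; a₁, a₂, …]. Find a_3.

6830 = 10·677 + 60   →  a_0 = 10
677 = 11·60 + 17   →  a_1 = 11
60 = 3·17 + 9   →  a_2 = 3
17 = 1·9 + 8   →  a_3 = 1

1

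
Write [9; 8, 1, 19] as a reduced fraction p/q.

Fold from the inside: start with 19/1.
  1 + 1/19 = 20/19
  8 + 19/20 = 179/20
  9 + 20/179 = 1631/179

1631/179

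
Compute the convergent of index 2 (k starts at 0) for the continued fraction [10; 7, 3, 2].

223/22

Using pₖ = aₖpₖ₋₁ + pₖ₋₂, qₖ = aₖqₖ₋₁ + qₖ₋₂ (with p₋₁=1, p₋₂=0, q₋₁=0, q₋₂=1):
  k=0: a=10, p=10, q=1
  k=1: a=7, p=71, q=7
  k=2: a=3, p=223, q=22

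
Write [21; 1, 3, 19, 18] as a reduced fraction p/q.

30237/1390

Using pₖ = aₖpₖ₋₁ + pₖ₋₂ and qₖ = aₖqₖ₋₁ + qₖ₋₂:
  k=0: a=21, p=21, q=1
  k=1: a=1, p=22, q=1
  k=2: a=3, p=87, q=4
  k=3: a=19, p=1675, q=77
  k=4: a=18, p=30237, q=1390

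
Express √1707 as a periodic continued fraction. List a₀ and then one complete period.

a₀ = ⌊√1707⌋ = 41.

[41; 3, 6, 41, 6, 3, 82]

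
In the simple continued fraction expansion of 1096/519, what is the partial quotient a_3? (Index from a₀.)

1096 = 2·519 + 58   →  a_0 = 2
519 = 8·58 + 55   →  a_1 = 8
58 = 1·55 + 3   →  a_2 = 1
55 = 18·3 + 1   →  a_3 = 18

18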